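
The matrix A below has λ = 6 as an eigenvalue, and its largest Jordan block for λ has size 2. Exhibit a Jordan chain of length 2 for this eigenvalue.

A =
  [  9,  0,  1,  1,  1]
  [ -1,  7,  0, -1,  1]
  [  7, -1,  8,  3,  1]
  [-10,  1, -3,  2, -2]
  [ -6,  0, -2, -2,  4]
A Jordan chain for λ = 6 of length 2:
v_1 = (3, -1, 7, -10, -6)ᵀ
v_2 = (1, 0, 0, 0, 0)ᵀ

Let N = A − (6)·I. We want v_2 with N^2 v_2 = 0 but N^1 v_2 ≠ 0; then v_{j-1} := N · v_j for j = 2, …, 2.

Pick v_2 = (1, 0, 0, 0, 0)ᵀ.
Then v_1 = N · v_2 = (3, -1, 7, -10, -6)ᵀ.

Sanity check: (A − (6)·I) v_1 = (0, 0, 0, 0, 0)ᵀ = 0. ✓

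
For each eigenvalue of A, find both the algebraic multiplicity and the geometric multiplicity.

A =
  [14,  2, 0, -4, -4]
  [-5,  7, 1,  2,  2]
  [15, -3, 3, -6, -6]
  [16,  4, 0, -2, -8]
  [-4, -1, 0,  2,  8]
λ = 6: alg = 5, geom = 3

Step 1 — factor the characteristic polynomial to read off the algebraic multiplicities:
  χ_A(x) = (x - 6)^5

Step 2 — compute geometric multiplicities via the rank-nullity identity g(λ) = n − rank(A − λI):
  rank(A − (6)·I) = 2, so dim ker(A − (6)·I) = n − 2 = 3

Summary:
  λ = 6: algebraic multiplicity = 5, geometric multiplicity = 3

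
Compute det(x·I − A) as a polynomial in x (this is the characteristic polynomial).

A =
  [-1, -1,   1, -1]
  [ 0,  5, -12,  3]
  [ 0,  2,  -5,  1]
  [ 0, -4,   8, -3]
x^4 + 4*x^3 + 6*x^2 + 4*x + 1

Expanding det(x·I − A) (e.g. by cofactor expansion or by noting that A is similar to its Jordan form J, which has the same characteristic polynomial as A) gives
  χ_A(x) = x^4 + 4*x^3 + 6*x^2 + 4*x + 1
which factors as (x + 1)^4. The eigenvalues (with algebraic multiplicities) are λ = -1 with multiplicity 4.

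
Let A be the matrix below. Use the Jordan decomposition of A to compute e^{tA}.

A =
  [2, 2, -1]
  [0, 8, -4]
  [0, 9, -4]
e^{tA} =
  [exp(2*t), 3*t^2*exp(2*t)/2 + 2*t*exp(2*t), -t^2*exp(2*t) - t*exp(2*t)]
  [0, 6*t*exp(2*t) + exp(2*t), -4*t*exp(2*t)]
  [0, 9*t*exp(2*t), -6*t*exp(2*t) + exp(2*t)]

Strategy: write A = P · J · P⁻¹ where J is a Jordan canonical form, so e^{tA} = P · e^{tJ} · P⁻¹, and e^{tJ} can be computed block-by-block.

A has Jordan form
J =
  [2, 1, 0]
  [0, 2, 1]
  [0, 0, 2]
(up to reordering of blocks).

Per-block formulas:
  For a 3×3 Jordan block J_3(2): exp(t · J_3(2)) = e^(2t)·(I + t·N + (t^2/2)·N^2), where N is the 3×3 nilpotent shift.

After assembling e^{tJ} and conjugating by P, we get:

e^{tA} =
  [exp(2*t), 3*t^2*exp(2*t)/2 + 2*t*exp(2*t), -t^2*exp(2*t) - t*exp(2*t)]
  [0, 6*t*exp(2*t) + exp(2*t), -4*t*exp(2*t)]
  [0, 9*t*exp(2*t), -6*t*exp(2*t) + exp(2*t)]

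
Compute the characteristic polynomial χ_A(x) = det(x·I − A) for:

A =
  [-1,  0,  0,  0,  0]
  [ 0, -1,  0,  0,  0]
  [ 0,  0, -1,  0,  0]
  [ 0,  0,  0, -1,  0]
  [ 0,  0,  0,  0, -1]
x^5 + 5*x^4 + 10*x^3 + 10*x^2 + 5*x + 1

Expanding det(x·I − A) (e.g. by cofactor expansion or by noting that A is similar to its Jordan form J, which has the same characteristic polynomial as A) gives
  χ_A(x) = x^5 + 5*x^4 + 10*x^3 + 10*x^2 + 5*x + 1
which factors as (x + 1)^5. The eigenvalues (with algebraic multiplicities) are λ = -1 with multiplicity 5.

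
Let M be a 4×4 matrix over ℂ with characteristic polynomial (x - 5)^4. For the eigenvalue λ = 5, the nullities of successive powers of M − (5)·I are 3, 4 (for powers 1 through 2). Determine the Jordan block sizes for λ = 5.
Block sizes for λ = 5: [2, 1, 1]

From the dimensions of kernels of powers, the number of Jordan blocks of size at least j is d_j − d_{j−1} where d_j = dim ker(N^j) (with d_0 = 0). Computing the differences gives [3, 1].
The number of blocks of size exactly k is (#blocks of size ≥ k) − (#blocks of size ≥ k + 1), so the partition is: 2 block(s) of size 1, 1 block(s) of size 2.
In nonincreasing order the block sizes are [2, 1, 1].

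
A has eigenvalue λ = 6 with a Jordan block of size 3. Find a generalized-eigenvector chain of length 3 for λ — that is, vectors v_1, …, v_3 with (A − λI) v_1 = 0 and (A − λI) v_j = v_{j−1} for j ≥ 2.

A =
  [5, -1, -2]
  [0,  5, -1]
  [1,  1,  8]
A Jordan chain for λ = 6 of length 3:
v_1 = (-1, -1, 1)ᵀ
v_2 = (-1, 0, 1)ᵀ
v_3 = (1, 0, 0)ᵀ

Let N = A − (6)·I. We want v_3 with N^3 v_3 = 0 but N^2 v_3 ≠ 0; then v_{j-1} := N · v_j for j = 3, …, 2.

Pick v_3 = (1, 0, 0)ᵀ.
Then v_2 = N · v_3 = (-1, 0, 1)ᵀ.
Then v_1 = N · v_2 = (-1, -1, 1)ᵀ.

Sanity check: (A − (6)·I) v_1 = (0, 0, 0)ᵀ = 0. ✓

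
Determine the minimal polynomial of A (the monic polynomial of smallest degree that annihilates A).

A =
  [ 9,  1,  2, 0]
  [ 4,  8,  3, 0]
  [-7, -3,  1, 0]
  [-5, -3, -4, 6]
x^3 - 18*x^2 + 108*x - 216

The characteristic polynomial is χ_A(x) = (x - 6)^4, so the eigenvalues are known. The minimal polynomial is
  m_A(x) = Π_λ (x − λ)^{k_λ}
where k_λ is the size of the *largest* Jordan block for λ (equivalently, the smallest k with (A − λI)^k v = 0 for every generalised eigenvector v of λ).

  λ = 6: largest Jordan block has size 3, contributing (x − 6)^3

So m_A(x) = (x - 6)^3 = x^3 - 18*x^2 + 108*x - 216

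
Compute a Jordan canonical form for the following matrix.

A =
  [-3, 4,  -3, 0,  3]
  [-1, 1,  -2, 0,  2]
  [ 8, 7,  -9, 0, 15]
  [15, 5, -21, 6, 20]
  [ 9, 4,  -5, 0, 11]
J_3(-2) ⊕ J_2(6)

The characteristic polynomial is
  det(x·I − A) = x^5 - 6*x^4 - 24*x^3 + 80*x^2 + 336*x + 288 = (x - 6)^2*(x + 2)^3

Eigenvalues and multiplicities (the geometric multiplicity of λ is n − rank(A − λI), which equals the number of Jordan blocks for λ):
  λ = -2: algebraic multiplicity = 3, geometric multiplicity = 1
  λ = 6: algebraic multiplicity = 2, geometric multiplicity = 1

Determining the block sizes for each eigenvalue:
  λ = -2: one block (gm = 1), so the single block has size am = 3 → block sizes [3]
  λ = 6: one block (gm = 1), so the single block has size am = 2 → block sizes [2]

Assembling the blocks gives a Jordan form
J =
  [-2,  1,  0, 0, 0]
  [ 0, -2,  1, 0, 0]
  [ 0,  0, -2, 0, 0]
  [ 0,  0,  0, 6, 1]
  [ 0,  0,  0, 0, 6]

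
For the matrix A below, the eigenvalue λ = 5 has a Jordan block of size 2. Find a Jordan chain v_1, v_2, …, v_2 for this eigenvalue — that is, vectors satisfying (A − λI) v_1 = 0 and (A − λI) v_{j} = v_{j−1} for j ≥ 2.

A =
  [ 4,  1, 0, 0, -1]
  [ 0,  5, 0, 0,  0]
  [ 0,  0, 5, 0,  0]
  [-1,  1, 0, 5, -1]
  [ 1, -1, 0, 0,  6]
A Jordan chain for λ = 5 of length 2:
v_1 = (-1, 0, 0, -1, 1)ᵀ
v_2 = (1, 0, 0, 0, 0)ᵀ

Let N = A − (5)·I. We want v_2 with N^2 v_2 = 0 but N^1 v_2 ≠ 0; then v_{j-1} := N · v_j for j = 2, …, 2.

Pick v_2 = (1, 0, 0, 0, 0)ᵀ.
Then v_1 = N · v_2 = (-1, 0, 0, -1, 1)ᵀ.

Sanity check: (A − (5)·I) v_1 = (0, 0, 0, 0, 0)ᵀ = 0. ✓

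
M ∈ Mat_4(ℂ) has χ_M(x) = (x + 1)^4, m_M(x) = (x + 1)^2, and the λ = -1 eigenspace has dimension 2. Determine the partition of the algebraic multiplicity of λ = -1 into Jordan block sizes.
Block sizes for λ = -1: [2, 2]

Step 1 — from the characteristic polynomial, algebraic multiplicity of λ = -1 is 4. From dim ker(M − (-1)·I) = 2, there are exactly 2 Jordan blocks for λ = -1.
Step 2 — from the minimal polynomial, the factor (x + 1)^2 tells us the largest block for λ = -1 has size 2.
Step 3 — with total size 4, 2 blocks, and largest block 2, the block sizes (in nonincreasing order) are [2, 2].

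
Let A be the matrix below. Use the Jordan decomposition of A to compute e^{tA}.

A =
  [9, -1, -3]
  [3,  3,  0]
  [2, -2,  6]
e^{tA} =
  [3*t*exp(6*t) + exp(6*t), 3*t^2*exp(6*t) - t*exp(6*t), -9*t^2*exp(6*t)/2 - 3*t*exp(6*t)]
  [3*t*exp(6*t), 3*t^2*exp(6*t) - 3*t*exp(6*t) + exp(6*t), -9*t^2*exp(6*t)/2]
  [2*t*exp(6*t), 2*t^2*exp(6*t) - 2*t*exp(6*t), -3*t^2*exp(6*t) + exp(6*t)]

Strategy: write A = P · J · P⁻¹ where J is a Jordan canonical form, so e^{tA} = P · e^{tJ} · P⁻¹, and e^{tJ} can be computed block-by-block.

A has Jordan form
J =
  [6, 1, 0]
  [0, 6, 1]
  [0, 0, 6]
(up to reordering of blocks).

Per-block formulas:
  For a 3×3 Jordan block J_3(6): exp(t · J_3(6)) = e^(6t)·(I + t·N + (t^2/2)·N^2), where N is the 3×3 nilpotent shift.

After assembling e^{tJ} and conjugating by P, we get:

e^{tA} =
  [3*t*exp(6*t) + exp(6*t), 3*t^2*exp(6*t) - t*exp(6*t), -9*t^2*exp(6*t)/2 - 3*t*exp(6*t)]
  [3*t*exp(6*t), 3*t^2*exp(6*t) - 3*t*exp(6*t) + exp(6*t), -9*t^2*exp(6*t)/2]
  [2*t*exp(6*t), 2*t^2*exp(6*t) - 2*t*exp(6*t), -3*t^2*exp(6*t) + exp(6*t)]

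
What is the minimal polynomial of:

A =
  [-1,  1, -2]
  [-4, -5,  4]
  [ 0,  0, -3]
x^2 + 6*x + 9

The characteristic polynomial is χ_A(x) = (x + 3)^3, so the eigenvalues are known. The minimal polynomial is
  m_A(x) = Π_λ (x − λ)^{k_λ}
where k_λ is the size of the *largest* Jordan block for λ (equivalently, the smallest k with (A − λI)^k v = 0 for every generalised eigenvector v of λ).

  λ = -3: largest Jordan block has size 2, contributing (x + 3)^2

So m_A(x) = (x + 3)^2 = x^2 + 6*x + 9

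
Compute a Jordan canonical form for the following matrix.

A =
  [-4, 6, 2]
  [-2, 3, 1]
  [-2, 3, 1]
J_2(0) ⊕ J_1(0)

The characteristic polynomial is
  det(x·I − A) = x^3

Eigenvalues and multiplicities (the geometric multiplicity of λ is n − rank(A − λI), which equals the number of Jordan blocks for λ):
  λ = 0: algebraic multiplicity = 3, geometric multiplicity = 2

Determining the block sizes for each eigenvalue:
  λ = 0: 2 blocks summing to 3 forces exactly one block of size 2 and the rest size 1 → block sizes [2, 1]

Assembling the blocks gives a Jordan form
J =
  [0, 1, 0]
  [0, 0, 0]
  [0, 0, 0]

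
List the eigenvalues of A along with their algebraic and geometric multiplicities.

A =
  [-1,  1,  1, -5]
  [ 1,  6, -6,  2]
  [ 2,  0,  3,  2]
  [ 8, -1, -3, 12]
λ = 5: alg = 4, geom = 2

Step 1 — factor the characteristic polynomial to read off the algebraic multiplicities:
  χ_A(x) = (x - 5)^4

Step 2 — compute geometric multiplicities via the rank-nullity identity g(λ) = n − rank(A − λI):
  rank(A − (5)·I) = 2, so dim ker(A − (5)·I) = n − 2 = 2

Summary:
  λ = 5: algebraic multiplicity = 4, geometric multiplicity = 2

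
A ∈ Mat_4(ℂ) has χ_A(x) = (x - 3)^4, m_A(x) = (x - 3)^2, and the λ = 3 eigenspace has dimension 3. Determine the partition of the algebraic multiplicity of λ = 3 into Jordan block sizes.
Block sizes for λ = 3: [2, 1, 1]

Step 1 — from the characteristic polynomial, algebraic multiplicity of λ = 3 is 4. From dim ker(A − (3)·I) = 3, there are exactly 3 Jordan blocks for λ = 3.
Step 2 — from the minimal polynomial, the factor (x − 3)^2 tells us the largest block for λ = 3 has size 2.
Step 3 — with total size 4, 3 blocks, and largest block 2, the block sizes (in nonincreasing order) are [2, 1, 1].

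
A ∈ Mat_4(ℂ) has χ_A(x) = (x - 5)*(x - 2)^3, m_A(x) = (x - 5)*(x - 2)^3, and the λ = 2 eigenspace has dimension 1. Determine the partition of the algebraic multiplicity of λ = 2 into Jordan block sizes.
Block sizes for λ = 2: [3]

Step 1 — from the characteristic polynomial, algebraic multiplicity of λ = 2 is 3. From dim ker(A − (2)·I) = 1, there are exactly 1 Jordan blocks for λ = 2.
Step 2 — from the minimal polynomial, the factor (x − 2)^3 tells us the largest block for λ = 2 has size 3.
Step 3 — with total size 3, 1 blocks, and largest block 3, the block sizes (in nonincreasing order) are [3].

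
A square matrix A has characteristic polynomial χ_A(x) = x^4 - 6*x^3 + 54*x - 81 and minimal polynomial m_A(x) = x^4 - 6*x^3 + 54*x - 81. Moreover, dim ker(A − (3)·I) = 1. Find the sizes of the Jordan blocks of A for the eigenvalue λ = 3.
Block sizes for λ = 3: [3]

Step 1 — from the characteristic polynomial, algebraic multiplicity of λ = 3 is 3. From dim ker(A − (3)·I) = 1, there are exactly 1 Jordan blocks for λ = 3.
Step 2 — from the minimal polynomial, the factor (x − 3)^3 tells us the largest block for λ = 3 has size 3.
Step 3 — with total size 3, 1 blocks, and largest block 3, the block sizes (in nonincreasing order) are [3].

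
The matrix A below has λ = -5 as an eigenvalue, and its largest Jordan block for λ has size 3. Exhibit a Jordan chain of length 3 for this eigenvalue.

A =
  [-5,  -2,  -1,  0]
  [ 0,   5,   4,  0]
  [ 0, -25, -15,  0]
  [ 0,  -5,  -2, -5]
A Jordan chain for λ = -5 of length 3:
v_1 = (5, 0, 0, 0)ᵀ
v_2 = (-2, 10, -25, -5)ᵀ
v_3 = (0, 1, 0, 0)ᵀ

Let N = A − (-5)·I. We want v_3 with N^3 v_3 = 0 but N^2 v_3 ≠ 0; then v_{j-1} := N · v_j for j = 3, …, 2.

Pick v_3 = (0, 1, 0, 0)ᵀ.
Then v_2 = N · v_3 = (-2, 10, -25, -5)ᵀ.
Then v_1 = N · v_2 = (5, 0, 0, 0)ᵀ.

Sanity check: (A − (-5)·I) v_1 = (0, 0, 0, 0)ᵀ = 0. ✓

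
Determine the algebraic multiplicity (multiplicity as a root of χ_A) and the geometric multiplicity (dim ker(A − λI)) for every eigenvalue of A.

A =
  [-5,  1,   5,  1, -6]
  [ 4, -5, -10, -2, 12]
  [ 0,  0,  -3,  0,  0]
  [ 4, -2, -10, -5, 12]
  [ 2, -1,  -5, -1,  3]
λ = -3: alg = 5, geom = 4

Step 1 — factor the characteristic polynomial to read off the algebraic multiplicities:
  χ_A(x) = (x + 3)^5

Step 2 — compute geometric multiplicities via the rank-nullity identity g(λ) = n − rank(A − λI):
  rank(A − (-3)·I) = 1, so dim ker(A − (-3)·I) = n − 1 = 4

Summary:
  λ = -3: algebraic multiplicity = 5, geometric multiplicity = 4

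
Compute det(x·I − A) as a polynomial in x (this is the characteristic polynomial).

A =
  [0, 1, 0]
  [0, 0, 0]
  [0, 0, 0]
x^3

Expanding det(x·I − A) (e.g. by cofactor expansion or by noting that A is similar to its Jordan form J, which has the same characteristic polynomial as A) gives
  χ_A(x) = x^3
which factors as x^3. The eigenvalues (with algebraic multiplicities) are λ = 0 with multiplicity 3.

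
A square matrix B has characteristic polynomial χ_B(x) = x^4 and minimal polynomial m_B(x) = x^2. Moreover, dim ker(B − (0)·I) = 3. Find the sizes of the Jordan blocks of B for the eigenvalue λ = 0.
Block sizes for λ = 0: [2, 1, 1]

Step 1 — from the characteristic polynomial, algebraic multiplicity of λ = 0 is 4. From dim ker(B − (0)·I) = 3, there are exactly 3 Jordan blocks for λ = 0.
Step 2 — from the minimal polynomial, the factor (x − 0)^2 tells us the largest block for λ = 0 has size 2.
Step 3 — with total size 4, 3 blocks, and largest block 2, the block sizes (in nonincreasing order) are [2, 1, 1].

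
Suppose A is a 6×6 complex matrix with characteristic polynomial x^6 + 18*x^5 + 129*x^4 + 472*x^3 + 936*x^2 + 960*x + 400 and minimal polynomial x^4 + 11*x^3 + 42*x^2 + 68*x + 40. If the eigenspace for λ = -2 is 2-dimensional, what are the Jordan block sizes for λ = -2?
Block sizes for λ = -2: [3, 1]

Step 1 — from the characteristic polynomial, algebraic multiplicity of λ = -2 is 4. From dim ker(A − (-2)·I) = 2, there are exactly 2 Jordan blocks for λ = -2.
Step 2 — from the minimal polynomial, the factor (x + 2)^3 tells us the largest block for λ = -2 has size 3.
Step 3 — with total size 4, 2 blocks, and largest block 3, the block sizes (in nonincreasing order) are [3, 1].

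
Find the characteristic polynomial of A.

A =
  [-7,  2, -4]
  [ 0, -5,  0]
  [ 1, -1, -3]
x^3 + 15*x^2 + 75*x + 125

Expanding det(x·I − A) (e.g. by cofactor expansion or by noting that A is similar to its Jordan form J, which has the same characteristic polynomial as A) gives
  χ_A(x) = x^3 + 15*x^2 + 75*x + 125
which factors as (x + 5)^3. The eigenvalues (with algebraic multiplicities) are λ = -5 with multiplicity 3.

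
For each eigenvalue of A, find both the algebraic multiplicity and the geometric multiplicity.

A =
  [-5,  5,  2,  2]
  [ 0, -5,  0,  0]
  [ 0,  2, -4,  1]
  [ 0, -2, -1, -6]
λ = -5: alg = 4, geom = 2

Step 1 — factor the characteristic polynomial to read off the algebraic multiplicities:
  χ_A(x) = (x + 5)^4

Step 2 — compute geometric multiplicities via the rank-nullity identity g(λ) = n − rank(A − λI):
  rank(A − (-5)·I) = 2, so dim ker(A − (-5)·I) = n − 2 = 2

Summary:
  λ = -5: algebraic multiplicity = 4, geometric multiplicity = 2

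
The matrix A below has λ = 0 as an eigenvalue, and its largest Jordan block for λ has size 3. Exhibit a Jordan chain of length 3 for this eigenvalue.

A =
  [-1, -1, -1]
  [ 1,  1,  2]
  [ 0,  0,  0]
A Jordan chain for λ = 0 of length 3:
v_1 = (-1, 1, 0)ᵀ
v_2 = (-1, 2, 0)ᵀ
v_3 = (0, 0, 1)ᵀ

Let N = A − (0)·I. We want v_3 with N^3 v_3 = 0 but N^2 v_3 ≠ 0; then v_{j-1} := N · v_j for j = 3, …, 2.

Pick v_3 = (0, 0, 1)ᵀ.
Then v_2 = N · v_3 = (-1, 2, 0)ᵀ.
Then v_1 = N · v_2 = (-1, 1, 0)ᵀ.

Sanity check: (A − (0)·I) v_1 = (0, 0, 0)ᵀ = 0. ✓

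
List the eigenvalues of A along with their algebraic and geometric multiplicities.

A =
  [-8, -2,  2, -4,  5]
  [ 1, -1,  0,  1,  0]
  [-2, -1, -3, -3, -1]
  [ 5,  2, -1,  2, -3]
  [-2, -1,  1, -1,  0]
λ = -2: alg = 5, geom = 2

Step 1 — factor the characteristic polynomial to read off the algebraic multiplicities:
  χ_A(x) = (x + 2)^5

Step 2 — compute geometric multiplicities via the rank-nullity identity g(λ) = n − rank(A − λI):
  rank(A − (-2)·I) = 3, so dim ker(A − (-2)·I) = n − 3 = 2

Summary:
  λ = -2: algebraic multiplicity = 5, geometric multiplicity = 2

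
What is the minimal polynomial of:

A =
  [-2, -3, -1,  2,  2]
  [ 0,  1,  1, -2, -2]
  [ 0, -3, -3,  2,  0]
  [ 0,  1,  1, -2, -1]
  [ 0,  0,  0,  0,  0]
x^4 + 4*x^3 + 4*x^2

The characteristic polynomial is χ_A(x) = x^2*(x + 2)^3, so the eigenvalues are known. The minimal polynomial is
  m_A(x) = Π_λ (x − λ)^{k_λ}
where k_λ is the size of the *largest* Jordan block for λ (equivalently, the smallest k with (A − λI)^k v = 0 for every generalised eigenvector v of λ).

  λ = -2: largest Jordan block has size 2, contributing (x + 2)^2
  λ = 0: largest Jordan block has size 2, contributing (x − 0)^2

So m_A(x) = x^2*(x + 2)^2 = x^4 + 4*x^3 + 4*x^2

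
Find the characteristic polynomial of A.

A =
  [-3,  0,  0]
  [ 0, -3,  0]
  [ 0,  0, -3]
x^3 + 9*x^2 + 27*x + 27

Expanding det(x·I − A) (e.g. by cofactor expansion or by noting that A is similar to its Jordan form J, which has the same characteristic polynomial as A) gives
  χ_A(x) = x^3 + 9*x^2 + 27*x + 27
which factors as (x + 3)^3. The eigenvalues (with algebraic multiplicities) are λ = -3 with multiplicity 3.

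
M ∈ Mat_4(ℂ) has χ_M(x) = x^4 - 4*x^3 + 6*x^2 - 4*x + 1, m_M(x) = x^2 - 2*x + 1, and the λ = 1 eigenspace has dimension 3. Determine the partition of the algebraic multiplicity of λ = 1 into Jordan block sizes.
Block sizes for λ = 1: [2, 1, 1]

Step 1 — from the characteristic polynomial, algebraic multiplicity of λ = 1 is 4. From dim ker(M − (1)·I) = 3, there are exactly 3 Jordan blocks for λ = 1.
Step 2 — from the minimal polynomial, the factor (x − 1)^2 tells us the largest block for λ = 1 has size 2.
Step 3 — with total size 4, 3 blocks, and largest block 2, the block sizes (in nonincreasing order) are [2, 1, 1].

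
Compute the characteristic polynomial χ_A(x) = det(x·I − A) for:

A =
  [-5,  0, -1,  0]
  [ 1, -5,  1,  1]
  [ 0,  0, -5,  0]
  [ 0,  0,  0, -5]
x^4 + 20*x^3 + 150*x^2 + 500*x + 625

Expanding det(x·I − A) (e.g. by cofactor expansion or by noting that A is similar to its Jordan form J, which has the same characteristic polynomial as A) gives
  χ_A(x) = x^4 + 20*x^3 + 150*x^2 + 500*x + 625
which factors as (x + 5)^4. The eigenvalues (with algebraic multiplicities) are λ = -5 with multiplicity 4.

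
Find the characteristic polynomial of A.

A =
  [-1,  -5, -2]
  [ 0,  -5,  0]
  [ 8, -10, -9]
x^3 + 15*x^2 + 75*x + 125

Expanding det(x·I − A) (e.g. by cofactor expansion or by noting that A is similar to its Jordan form J, which has the same characteristic polynomial as A) gives
  χ_A(x) = x^3 + 15*x^2 + 75*x + 125
which factors as (x + 5)^3. The eigenvalues (with algebraic multiplicities) are λ = -5 with multiplicity 3.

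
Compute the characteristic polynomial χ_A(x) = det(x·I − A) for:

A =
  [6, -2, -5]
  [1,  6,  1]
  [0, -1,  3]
x^3 - 15*x^2 + 75*x - 125

Expanding det(x·I − A) (e.g. by cofactor expansion or by noting that A is similar to its Jordan form J, which has the same characteristic polynomial as A) gives
  χ_A(x) = x^3 - 15*x^2 + 75*x - 125
which factors as (x - 5)^3. The eigenvalues (with algebraic multiplicities) are λ = 5 with multiplicity 3.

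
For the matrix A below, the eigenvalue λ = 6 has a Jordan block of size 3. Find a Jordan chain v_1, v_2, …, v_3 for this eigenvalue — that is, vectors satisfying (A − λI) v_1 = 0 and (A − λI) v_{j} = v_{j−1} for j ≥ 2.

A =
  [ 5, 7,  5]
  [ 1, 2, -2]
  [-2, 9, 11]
A Jordan chain for λ = 6 of length 3:
v_1 = (-2, -1, 1)ᵀ
v_2 = (-1, 1, -2)ᵀ
v_3 = (1, 0, 0)ᵀ

Let N = A − (6)·I. We want v_3 with N^3 v_3 = 0 but N^2 v_3 ≠ 0; then v_{j-1} := N · v_j for j = 3, …, 2.

Pick v_3 = (1, 0, 0)ᵀ.
Then v_2 = N · v_3 = (-1, 1, -2)ᵀ.
Then v_1 = N · v_2 = (-2, -1, 1)ᵀ.

Sanity check: (A − (6)·I) v_1 = (0, 0, 0)ᵀ = 0. ✓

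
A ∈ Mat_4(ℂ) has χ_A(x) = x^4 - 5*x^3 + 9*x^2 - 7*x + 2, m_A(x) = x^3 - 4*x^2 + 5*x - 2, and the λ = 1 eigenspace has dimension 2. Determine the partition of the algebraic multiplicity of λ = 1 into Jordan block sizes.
Block sizes for λ = 1: [2, 1]

Step 1 — from the characteristic polynomial, algebraic multiplicity of λ = 1 is 3. From dim ker(A − (1)·I) = 2, there are exactly 2 Jordan blocks for λ = 1.
Step 2 — from the minimal polynomial, the factor (x − 1)^2 tells us the largest block for λ = 1 has size 2.
Step 3 — with total size 3, 2 blocks, and largest block 2, the block sizes (in nonincreasing order) are [2, 1].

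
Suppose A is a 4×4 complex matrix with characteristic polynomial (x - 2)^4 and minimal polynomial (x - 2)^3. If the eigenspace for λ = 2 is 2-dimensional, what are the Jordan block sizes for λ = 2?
Block sizes for λ = 2: [3, 1]

Step 1 — from the characteristic polynomial, algebraic multiplicity of λ = 2 is 4. From dim ker(A − (2)·I) = 2, there are exactly 2 Jordan blocks for λ = 2.
Step 2 — from the minimal polynomial, the factor (x − 2)^3 tells us the largest block for λ = 2 has size 3.
Step 3 — with total size 4, 2 blocks, and largest block 3, the block sizes (in nonincreasing order) are [3, 1].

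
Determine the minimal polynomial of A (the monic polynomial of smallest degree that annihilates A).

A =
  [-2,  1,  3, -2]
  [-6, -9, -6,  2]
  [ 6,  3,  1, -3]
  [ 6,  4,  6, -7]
x^3 + 12*x^2 + 45*x + 50

The characteristic polynomial is χ_A(x) = (x + 2)*(x + 5)^3, so the eigenvalues are known. The minimal polynomial is
  m_A(x) = Π_λ (x − λ)^{k_λ}
where k_λ is the size of the *largest* Jordan block for λ (equivalently, the smallest k with (A − λI)^k v = 0 for every generalised eigenvector v of λ).

  λ = -5: largest Jordan block has size 2, contributing (x + 5)^2
  λ = -2: largest Jordan block has size 1, contributing (x + 2)

So m_A(x) = (x + 2)*(x + 5)^2 = x^3 + 12*x^2 + 45*x + 50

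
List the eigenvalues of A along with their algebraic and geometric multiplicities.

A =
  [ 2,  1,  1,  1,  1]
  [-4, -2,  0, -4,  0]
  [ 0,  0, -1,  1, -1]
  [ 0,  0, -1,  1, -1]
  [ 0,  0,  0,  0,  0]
λ = 0: alg = 5, geom = 3

Step 1 — factor the characteristic polynomial to read off the algebraic multiplicities:
  χ_A(x) = x^5

Step 2 — compute geometric multiplicities via the rank-nullity identity g(λ) = n − rank(A − λI):
  rank(A − (0)·I) = 2, so dim ker(A − (0)·I) = n − 2 = 3

Summary:
  λ = 0: algebraic multiplicity = 5, geometric multiplicity = 3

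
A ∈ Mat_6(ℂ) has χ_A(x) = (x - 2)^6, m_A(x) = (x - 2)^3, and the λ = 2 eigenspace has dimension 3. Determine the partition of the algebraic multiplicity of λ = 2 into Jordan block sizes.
Block sizes for λ = 2: [3, 2, 1]

Step 1 — from the characteristic polynomial, algebraic multiplicity of λ = 2 is 6. From dim ker(A − (2)·I) = 3, there are exactly 3 Jordan blocks for λ = 2.
Step 2 — from the minimal polynomial, the factor (x − 2)^3 tells us the largest block for λ = 2 has size 3.
Step 3 — with total size 6, 3 blocks, and largest block 3, the block sizes (in nonincreasing order) are [3, 2, 1].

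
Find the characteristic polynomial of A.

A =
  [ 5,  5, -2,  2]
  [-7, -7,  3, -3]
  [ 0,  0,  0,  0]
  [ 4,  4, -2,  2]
x^4

Expanding det(x·I − A) (e.g. by cofactor expansion or by noting that A is similar to its Jordan form J, which has the same characteristic polynomial as A) gives
  χ_A(x) = x^4
which factors as x^4. The eigenvalues (with algebraic multiplicities) are λ = 0 with multiplicity 4.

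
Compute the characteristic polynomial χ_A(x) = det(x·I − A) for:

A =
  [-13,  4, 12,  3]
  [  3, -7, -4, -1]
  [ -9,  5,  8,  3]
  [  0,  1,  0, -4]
x^4 + 16*x^3 + 96*x^2 + 256*x + 256

Expanding det(x·I − A) (e.g. by cofactor expansion or by noting that A is similar to its Jordan form J, which has the same characteristic polynomial as A) gives
  χ_A(x) = x^4 + 16*x^3 + 96*x^2 + 256*x + 256
which factors as (x + 4)^4. The eigenvalues (with algebraic multiplicities) are λ = -4 with multiplicity 4.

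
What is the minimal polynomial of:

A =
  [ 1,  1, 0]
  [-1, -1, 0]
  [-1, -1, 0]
x^2

The characteristic polynomial is χ_A(x) = x^3, so the eigenvalues are known. The minimal polynomial is
  m_A(x) = Π_λ (x − λ)^{k_λ}
where k_λ is the size of the *largest* Jordan block for λ (equivalently, the smallest k with (A − λI)^k v = 0 for every generalised eigenvector v of λ).

  λ = 0: largest Jordan block has size 2, contributing (x − 0)^2

So m_A(x) = x^2 = x^2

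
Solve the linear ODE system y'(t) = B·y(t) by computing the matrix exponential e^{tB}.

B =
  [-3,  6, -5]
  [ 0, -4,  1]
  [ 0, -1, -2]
e^{tB} =
  [exp(-3*t), -t^2*exp(-3*t)/2 + 6*t*exp(-3*t), t^2*exp(-3*t)/2 - 5*t*exp(-3*t)]
  [0, -t*exp(-3*t) + exp(-3*t), t*exp(-3*t)]
  [0, -t*exp(-3*t), t*exp(-3*t) + exp(-3*t)]

Strategy: write B = P · J · P⁻¹ where J is a Jordan canonical form, so e^{tB} = P · e^{tJ} · P⁻¹, and e^{tJ} can be computed block-by-block.

B has Jordan form
J =
  [-3,  1,  0]
  [ 0, -3,  1]
  [ 0,  0, -3]
(up to reordering of blocks).

Per-block formulas:
  For a 3×3 Jordan block J_3(-3): exp(t · J_3(-3)) = e^(-3t)·(I + t·N + (t^2/2)·N^2), where N is the 3×3 nilpotent shift.

After assembling e^{tJ} and conjugating by P, we get:

e^{tB} =
  [exp(-3*t), -t^2*exp(-3*t)/2 + 6*t*exp(-3*t), t^2*exp(-3*t)/2 - 5*t*exp(-3*t)]
  [0, -t*exp(-3*t) + exp(-3*t), t*exp(-3*t)]
  [0, -t*exp(-3*t), t*exp(-3*t) + exp(-3*t)]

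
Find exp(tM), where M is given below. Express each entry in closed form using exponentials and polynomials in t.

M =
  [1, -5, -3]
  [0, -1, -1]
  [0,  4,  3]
e^{tM} =
  [exp(t), -t^2*exp(t) - 5*t*exp(t), -t^2*exp(t)/2 - 3*t*exp(t)]
  [0, -2*t*exp(t) + exp(t), -t*exp(t)]
  [0, 4*t*exp(t), 2*t*exp(t) + exp(t)]

Strategy: write M = P · J · P⁻¹ where J is a Jordan canonical form, so e^{tM} = P · e^{tJ} · P⁻¹, and e^{tJ} can be computed block-by-block.

M has Jordan form
J =
  [1, 1, 0]
  [0, 1, 1]
  [0, 0, 1]
(up to reordering of blocks).

Per-block formulas:
  For a 3×3 Jordan block J_3(1): exp(t · J_3(1)) = e^(1t)·(I + t·N + (t^2/2)·N^2), where N is the 3×3 nilpotent shift.

After assembling e^{tJ} and conjugating by P, we get:

e^{tM} =
  [exp(t), -t^2*exp(t) - 5*t*exp(t), -t^2*exp(t)/2 - 3*t*exp(t)]
  [0, -2*t*exp(t) + exp(t), -t*exp(t)]
  [0, 4*t*exp(t), 2*t*exp(t) + exp(t)]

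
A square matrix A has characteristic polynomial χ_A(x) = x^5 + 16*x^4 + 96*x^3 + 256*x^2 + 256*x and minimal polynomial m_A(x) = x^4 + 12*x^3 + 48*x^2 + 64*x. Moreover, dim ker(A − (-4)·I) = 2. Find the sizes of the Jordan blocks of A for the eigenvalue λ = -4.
Block sizes for λ = -4: [3, 1]

Step 1 — from the characteristic polynomial, algebraic multiplicity of λ = -4 is 4. From dim ker(A − (-4)·I) = 2, there are exactly 2 Jordan blocks for λ = -4.
Step 2 — from the minimal polynomial, the factor (x + 4)^3 tells us the largest block for λ = -4 has size 3.
Step 3 — with total size 4, 2 blocks, and largest block 3, the block sizes (in nonincreasing order) are [3, 1].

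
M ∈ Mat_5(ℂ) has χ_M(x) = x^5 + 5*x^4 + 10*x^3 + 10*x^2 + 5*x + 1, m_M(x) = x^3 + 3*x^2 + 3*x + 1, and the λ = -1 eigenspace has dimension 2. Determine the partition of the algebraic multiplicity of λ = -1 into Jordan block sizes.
Block sizes for λ = -1: [3, 2]

Step 1 — from the characteristic polynomial, algebraic multiplicity of λ = -1 is 5. From dim ker(M − (-1)·I) = 2, there are exactly 2 Jordan blocks for λ = -1.
Step 2 — from the minimal polynomial, the factor (x + 1)^3 tells us the largest block for λ = -1 has size 3.
Step 3 — with total size 5, 2 blocks, and largest block 3, the block sizes (in nonincreasing order) are [3, 2].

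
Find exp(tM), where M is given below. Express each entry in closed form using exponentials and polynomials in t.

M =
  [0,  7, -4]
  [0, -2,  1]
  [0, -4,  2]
e^{tM} =
  [1, t^2 + 7*t, -t^2/2 - 4*t]
  [0, 1 - 2*t, t]
  [0, -4*t, 2*t + 1]

Strategy: write M = P · J · P⁻¹ where J is a Jordan canonical form, so e^{tM} = P · e^{tJ} · P⁻¹, and e^{tJ} can be computed block-by-block.

M has Jordan form
J =
  [0, 1, 0]
  [0, 0, 1]
  [0, 0, 0]
(up to reordering of blocks).

Per-block formulas:
  For a 3×3 Jordan block J_3(0): exp(t · J_3(0)) = e^(0t)·(I + t·N + (t^2/2)·N^2), where N is the 3×3 nilpotent shift.

After assembling e^{tJ} and conjugating by P, we get:

e^{tM} =
  [1, t^2 + 7*t, -t^2/2 - 4*t]
  [0, 1 - 2*t, t]
  [0, -4*t, 2*t + 1]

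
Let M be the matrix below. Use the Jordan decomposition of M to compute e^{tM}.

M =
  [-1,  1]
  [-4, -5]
e^{tM} =
  [2*t*exp(-3*t) + exp(-3*t), t*exp(-3*t)]
  [-4*t*exp(-3*t), -2*t*exp(-3*t) + exp(-3*t)]

Strategy: write M = P · J · P⁻¹ where J is a Jordan canonical form, so e^{tM} = P · e^{tJ} · P⁻¹, and e^{tJ} can be computed block-by-block.

M has Jordan form
J =
  [-3,  1]
  [ 0, -3]
(up to reordering of blocks).

Per-block formulas:
  For a 2×2 Jordan block J_2(-3): exp(t · J_2(-3)) = e^(-3t)·(I + t·N), where N is the 2×2 nilpotent shift.

After assembling e^{tJ} and conjugating by P, we get:

e^{tM} =
  [2*t*exp(-3*t) + exp(-3*t), t*exp(-3*t)]
  [-4*t*exp(-3*t), -2*t*exp(-3*t) + exp(-3*t)]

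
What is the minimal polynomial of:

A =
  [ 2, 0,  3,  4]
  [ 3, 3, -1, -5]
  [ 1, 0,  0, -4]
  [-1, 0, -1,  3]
x^4 - 8*x^3 + 18*x^2 - 27

The characteristic polynomial is χ_A(x) = (x - 3)^3*(x + 1), so the eigenvalues are known. The minimal polynomial is
  m_A(x) = Π_λ (x − λ)^{k_λ}
where k_λ is the size of the *largest* Jordan block for λ (equivalently, the smallest k with (A − λI)^k v = 0 for every generalised eigenvector v of λ).

  λ = -1: largest Jordan block has size 1, contributing (x + 1)
  λ = 3: largest Jordan block has size 3, contributing (x − 3)^3

So m_A(x) = (x - 3)^3*(x + 1) = x^4 - 8*x^3 + 18*x^2 - 27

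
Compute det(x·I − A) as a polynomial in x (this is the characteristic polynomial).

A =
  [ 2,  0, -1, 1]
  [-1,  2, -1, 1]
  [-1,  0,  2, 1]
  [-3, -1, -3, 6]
x^4 - 12*x^3 + 54*x^2 - 108*x + 81

Expanding det(x·I − A) (e.g. by cofactor expansion or by noting that A is similar to its Jordan form J, which has the same characteristic polynomial as A) gives
  χ_A(x) = x^4 - 12*x^3 + 54*x^2 - 108*x + 81
which factors as (x - 3)^4. The eigenvalues (with algebraic multiplicities) are λ = 3 with multiplicity 4.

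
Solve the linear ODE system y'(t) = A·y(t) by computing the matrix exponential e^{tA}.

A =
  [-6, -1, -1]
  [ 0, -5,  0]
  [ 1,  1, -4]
e^{tA} =
  [-t*exp(-5*t) + exp(-5*t), -t*exp(-5*t), -t*exp(-5*t)]
  [0, exp(-5*t), 0]
  [t*exp(-5*t), t*exp(-5*t), t*exp(-5*t) + exp(-5*t)]

Strategy: write A = P · J · P⁻¹ where J is a Jordan canonical form, so e^{tA} = P · e^{tJ} · P⁻¹, and e^{tJ} can be computed block-by-block.

A has Jordan form
J =
  [-5,  1,  0]
  [ 0, -5,  0]
  [ 0,  0, -5]
(up to reordering of blocks).

Per-block formulas:
  For a 1×1 block at λ = -5: exp(t · [-5]) = [e^(-5t)].
  For a 2×2 Jordan block J_2(-5): exp(t · J_2(-5)) = e^(-5t)·(I + t·N), where N is the 2×2 nilpotent shift.

After assembling e^{tJ} and conjugating by P, we get:

e^{tA} =
  [-t*exp(-5*t) + exp(-5*t), -t*exp(-5*t), -t*exp(-5*t)]
  [0, exp(-5*t), 0]
  [t*exp(-5*t), t*exp(-5*t), t*exp(-5*t) + exp(-5*t)]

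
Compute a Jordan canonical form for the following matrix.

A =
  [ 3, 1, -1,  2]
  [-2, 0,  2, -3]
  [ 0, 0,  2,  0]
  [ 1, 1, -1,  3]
J_3(2) ⊕ J_1(2)

The characteristic polynomial is
  det(x·I − A) = x^4 - 8*x^3 + 24*x^2 - 32*x + 16 = (x - 2)^4

Eigenvalues and multiplicities (the geometric multiplicity of λ is n − rank(A − λI), which equals the number of Jordan blocks for λ):
  λ = 2: algebraic multiplicity = 4, geometric multiplicity = 2

Determining the block sizes for each eigenvalue:
  λ = 2: with am = 4 and gm = 2, the partition is not yet determined (e.g. several partitions of 4 into 2 parts exist). Let N = A − (2)·I. Computing rank(N^1) = 2, rank(N^2) = 1, rank(N^3) = 0; the number of blocks of size ≥ j is rank(N^{j−1}) − rank(N^j), giving [2, 1, 1]. So we have 1 block(s) of size 3, 1 block(s) of size 1 → block sizes [3, 1]

Assembling the blocks gives a Jordan form
J =
  [2, 1, 0, 0]
  [0, 2, 1, 0]
  [0, 0, 2, 0]
  [0, 0, 0, 2]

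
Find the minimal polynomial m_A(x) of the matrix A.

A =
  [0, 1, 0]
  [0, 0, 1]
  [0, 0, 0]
x^3

The characteristic polynomial is χ_A(x) = x^3, so the eigenvalues are known. The minimal polynomial is
  m_A(x) = Π_λ (x − λ)^{k_λ}
where k_λ is the size of the *largest* Jordan block for λ (equivalently, the smallest k with (A − λI)^k v = 0 for every generalised eigenvector v of λ).

  λ = 0: largest Jordan block has size 3, contributing (x − 0)^3

So m_A(x) = x^3 = x^3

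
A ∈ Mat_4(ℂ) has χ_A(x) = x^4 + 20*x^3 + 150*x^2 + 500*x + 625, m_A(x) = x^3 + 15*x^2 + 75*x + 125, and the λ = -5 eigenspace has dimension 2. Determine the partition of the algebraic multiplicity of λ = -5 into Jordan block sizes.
Block sizes for λ = -5: [3, 1]

Step 1 — from the characteristic polynomial, algebraic multiplicity of λ = -5 is 4. From dim ker(A − (-5)·I) = 2, there are exactly 2 Jordan blocks for λ = -5.
Step 2 — from the minimal polynomial, the factor (x + 5)^3 tells us the largest block for λ = -5 has size 3.
Step 3 — with total size 4, 2 blocks, and largest block 3, the block sizes (in nonincreasing order) are [3, 1].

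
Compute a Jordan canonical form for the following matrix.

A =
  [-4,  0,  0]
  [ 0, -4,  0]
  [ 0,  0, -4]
J_1(-4) ⊕ J_1(-4) ⊕ J_1(-4)

The characteristic polynomial is
  det(x·I − A) = x^3 + 12*x^2 + 48*x + 64 = (x + 4)^3

Eigenvalues and multiplicities (the geometric multiplicity of λ is n − rank(A − λI), which equals the number of Jordan blocks for λ):
  λ = -4: algebraic multiplicity = 3, geometric multiplicity = 3

Determining the block sizes for each eigenvalue:
  λ = -4: gm = am = 3, so every block has size 1 → block sizes [1, 1, 1]

Assembling the blocks gives a Jordan form
J =
  [-4,  0,  0]
  [ 0, -4,  0]
  [ 0,  0, -4]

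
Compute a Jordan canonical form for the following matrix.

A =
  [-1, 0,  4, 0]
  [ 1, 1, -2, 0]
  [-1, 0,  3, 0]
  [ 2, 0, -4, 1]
J_2(1) ⊕ J_1(1) ⊕ J_1(1)

The characteristic polynomial is
  det(x·I − A) = x^4 - 4*x^3 + 6*x^2 - 4*x + 1 = (x - 1)^4

Eigenvalues and multiplicities (the geometric multiplicity of λ is n − rank(A − λI), which equals the number of Jordan blocks for λ):
  λ = 1: algebraic multiplicity = 4, geometric multiplicity = 3

Determining the block sizes for each eigenvalue:
  λ = 1: 3 blocks summing to 4 forces exactly one block of size 2 and the rest size 1 → block sizes [2, 1, 1]

Assembling the blocks gives a Jordan form
J =
  [1, 1, 0, 0]
  [0, 1, 0, 0]
  [0, 0, 1, 0]
  [0, 0, 0, 1]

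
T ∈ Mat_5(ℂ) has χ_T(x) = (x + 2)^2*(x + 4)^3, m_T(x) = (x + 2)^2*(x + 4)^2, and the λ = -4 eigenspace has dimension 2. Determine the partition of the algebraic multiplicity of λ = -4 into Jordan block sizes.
Block sizes for λ = -4: [2, 1]

Step 1 — from the characteristic polynomial, algebraic multiplicity of λ = -4 is 3. From dim ker(T − (-4)·I) = 2, there are exactly 2 Jordan blocks for λ = -4.
Step 2 — from the minimal polynomial, the factor (x + 4)^2 tells us the largest block for λ = -4 has size 2.
Step 3 — with total size 3, 2 blocks, and largest block 2, the block sizes (in nonincreasing order) are [2, 1].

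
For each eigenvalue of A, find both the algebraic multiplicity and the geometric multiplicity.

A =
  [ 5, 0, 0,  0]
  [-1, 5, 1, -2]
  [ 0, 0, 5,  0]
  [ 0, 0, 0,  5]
λ = 5: alg = 4, geom = 3

Step 1 — factor the characteristic polynomial to read off the algebraic multiplicities:
  χ_A(x) = (x - 5)^4

Step 2 — compute geometric multiplicities via the rank-nullity identity g(λ) = n − rank(A − λI):
  rank(A − (5)·I) = 1, so dim ker(A − (5)·I) = n − 1 = 3

Summary:
  λ = 5: algebraic multiplicity = 4, geometric multiplicity = 3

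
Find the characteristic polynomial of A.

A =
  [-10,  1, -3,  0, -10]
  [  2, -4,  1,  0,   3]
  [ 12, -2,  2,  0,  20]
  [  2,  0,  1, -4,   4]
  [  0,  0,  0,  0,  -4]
x^5 + 20*x^4 + 160*x^3 + 640*x^2 + 1280*x + 1024

Expanding det(x·I − A) (e.g. by cofactor expansion or by noting that A is similar to its Jordan form J, which has the same characteristic polynomial as A) gives
  χ_A(x) = x^5 + 20*x^4 + 160*x^3 + 640*x^2 + 1280*x + 1024
which factors as (x + 4)^5. The eigenvalues (with algebraic multiplicities) are λ = -4 with multiplicity 5.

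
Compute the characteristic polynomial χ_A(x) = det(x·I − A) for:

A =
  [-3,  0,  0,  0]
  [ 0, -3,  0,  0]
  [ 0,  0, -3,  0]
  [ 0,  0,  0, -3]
x^4 + 12*x^3 + 54*x^2 + 108*x + 81

Expanding det(x·I − A) (e.g. by cofactor expansion or by noting that A is similar to its Jordan form J, which has the same characteristic polynomial as A) gives
  χ_A(x) = x^4 + 12*x^3 + 54*x^2 + 108*x + 81
which factors as (x + 3)^4. The eigenvalues (with algebraic multiplicities) are λ = -3 with multiplicity 4.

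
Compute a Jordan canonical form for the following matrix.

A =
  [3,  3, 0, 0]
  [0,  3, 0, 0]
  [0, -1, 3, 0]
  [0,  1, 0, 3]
J_2(3) ⊕ J_1(3) ⊕ J_1(3)

The characteristic polynomial is
  det(x·I − A) = x^4 - 12*x^3 + 54*x^2 - 108*x + 81 = (x - 3)^4

Eigenvalues and multiplicities (the geometric multiplicity of λ is n − rank(A − λI), which equals the number of Jordan blocks for λ):
  λ = 3: algebraic multiplicity = 4, geometric multiplicity = 3

Determining the block sizes for each eigenvalue:
  λ = 3: 3 blocks summing to 4 forces exactly one block of size 2 and the rest size 1 → block sizes [2, 1, 1]

Assembling the blocks gives a Jordan form
J =
  [3, 1, 0, 0]
  [0, 3, 0, 0]
  [0, 0, 3, 0]
  [0, 0, 0, 3]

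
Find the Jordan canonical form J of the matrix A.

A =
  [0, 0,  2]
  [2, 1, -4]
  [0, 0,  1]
J_1(0) ⊕ J_1(1) ⊕ J_1(1)

The characteristic polynomial is
  det(x·I − A) = x^3 - 2*x^2 + x = x*(x - 1)^2

Eigenvalues and multiplicities (the geometric multiplicity of λ is n − rank(A − λI), which equals the number of Jordan blocks for λ):
  λ = 0: algebraic multiplicity = 1, geometric multiplicity = 1
  λ = 1: algebraic multiplicity = 2, geometric multiplicity = 2

Determining the block sizes for each eigenvalue:
  λ = 0: one block (gm = 1), so the single block has size am = 1 → block sizes [1]
  λ = 1: gm = am = 2, so every block has size 1 → block sizes [1, 1]

Assembling the blocks gives a Jordan form
J =
  [0, 0, 0]
  [0, 1, 0]
  [0, 0, 1]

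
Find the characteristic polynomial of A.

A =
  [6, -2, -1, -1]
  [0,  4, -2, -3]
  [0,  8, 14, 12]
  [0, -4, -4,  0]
x^4 - 24*x^3 + 216*x^2 - 864*x + 1296

Expanding det(x·I − A) (e.g. by cofactor expansion or by noting that A is similar to its Jordan form J, which has the same characteristic polynomial as A) gives
  χ_A(x) = x^4 - 24*x^3 + 216*x^2 - 864*x + 1296
which factors as (x - 6)^4. The eigenvalues (with algebraic multiplicities) are λ = 6 with multiplicity 4.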